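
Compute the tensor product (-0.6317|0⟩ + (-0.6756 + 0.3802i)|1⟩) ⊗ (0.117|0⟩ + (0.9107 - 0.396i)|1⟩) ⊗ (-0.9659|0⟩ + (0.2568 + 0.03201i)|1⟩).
0.07139|000⟩ + (-0.01898 - 0.002366i)|001⟩ + (0.5557 - 0.2416i)|010⟩ + (-0.1557 + 0.04582i)|011⟩ + (0.07635 - 0.04297i)|100⟩ + (-0.02172 + 0.008893i)|101⟩ + (0.4489 - 0.5929i)|110⟩ + (-0.139 + 0.1427i)|111⟩

amp(|b₁b₂…⟩) = product of the factor amplitudes for bits b₁, b₂, …; only kets whose every factor amplitude is nonzero survive.
|000⟩: (-0.6317)(0.117)(-0.9659) = 0.07139
|001⟩: (-0.6317)(0.117)(0.2568 + 0.03201i) = (-0.01898 - 0.002366i)
|010⟩: (-0.6317)(0.9107 - 0.396i)(-0.9659) = (0.5557 - 0.2416i)
|011⟩: (-0.6317)(0.9107 - 0.396i)(0.2568 + 0.03201i) = (-0.1557 + 0.04582i)
|100⟩: (-0.6756 + 0.3802i)(0.117)(-0.9659) = (0.07635 - 0.04297i)
|101⟩: (-0.6756 + 0.3802i)(0.117)(0.2568 + 0.03201i) = (-0.02172 + 0.008893i)
|110⟩: (-0.6756 + 0.3802i)(0.9107 - 0.396i)(-0.9659) = (0.4489 - 0.5929i)
|111⟩: (-0.6756 + 0.3802i)(0.9107 - 0.396i)(0.2568 + 0.03201i) = (-0.139 + 0.1427i)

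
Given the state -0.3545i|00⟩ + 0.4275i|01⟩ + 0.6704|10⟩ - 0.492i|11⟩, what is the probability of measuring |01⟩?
0.1828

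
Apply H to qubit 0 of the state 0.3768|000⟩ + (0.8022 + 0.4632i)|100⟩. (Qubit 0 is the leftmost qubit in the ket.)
(0.8337 + 0.3275i)|000⟩ + (-0.3008 - 0.3275i)|100⟩

H on qubit 0 mixes each pair of kets that differ only in qubit 0: amplitudes (a, b) of (|…0…⟩, |…1…⟩) become ((a + b)/√2, (a − b)/√2). Kets absent from the input have amplitude 0.
(|000⟩, |100⟩): (a, b) = (0.3768, (0.8022 + 0.4632i)) → ((0.8337 + 0.3275i), (-0.3008 - 0.3275i))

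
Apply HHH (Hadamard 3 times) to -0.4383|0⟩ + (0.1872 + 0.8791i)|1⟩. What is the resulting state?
(-0.1776 + 0.6216i)|0⟩ + (-0.4423 - 0.6216i)|1⟩

H² = I, so H^3 = H: a single Hadamard. With (a, b) = (-0.4383, (0.1872 + 0.8791i)), H gives ((a + b)/√2, (a − b)/√2) = ((-0.1776 + 0.6216i), (-0.4423 - 0.6216i)).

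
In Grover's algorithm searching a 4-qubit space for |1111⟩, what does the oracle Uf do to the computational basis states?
Uf|x⟩ = -|x⟩ if x = 1111, else |x⟩ (phase flip on target)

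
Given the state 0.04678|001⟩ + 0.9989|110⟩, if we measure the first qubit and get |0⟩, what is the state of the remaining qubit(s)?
|01⟩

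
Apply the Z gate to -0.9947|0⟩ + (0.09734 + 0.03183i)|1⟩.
-0.9947|0⟩ + (-0.09734 - 0.03183i)|1⟩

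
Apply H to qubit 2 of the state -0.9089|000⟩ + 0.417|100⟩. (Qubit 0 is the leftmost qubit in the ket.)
-0.6427|000⟩ - 0.6427|001⟩ + 0.2949|100⟩ + 0.2949|101⟩

H on qubit 2 mixes each pair of kets that differ only in qubit 2: amplitudes (a, b) of (|…0…⟩, |…1…⟩) become ((a + b)/√2, (a − b)/√2). Kets absent from the input have amplitude 0.
(|000⟩, |001⟩): (a, b) = (-0.9089, 0) → (-0.6427, -0.6427)
(|100⟩, |101⟩): (a, b) = (0.417, 0) → (0.2949, 0.2949)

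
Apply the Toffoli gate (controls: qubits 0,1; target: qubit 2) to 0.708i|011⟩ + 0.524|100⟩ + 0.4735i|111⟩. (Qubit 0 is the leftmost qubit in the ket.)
0.708i|011⟩ + 0.524|100⟩ + 0.4735i|110⟩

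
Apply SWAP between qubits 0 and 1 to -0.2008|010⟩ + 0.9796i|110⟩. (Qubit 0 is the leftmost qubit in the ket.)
-0.2008|100⟩ + 0.9796i|110⟩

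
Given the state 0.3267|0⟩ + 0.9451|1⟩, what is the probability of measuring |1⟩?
0.8932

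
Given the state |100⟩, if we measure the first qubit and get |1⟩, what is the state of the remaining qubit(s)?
|00⟩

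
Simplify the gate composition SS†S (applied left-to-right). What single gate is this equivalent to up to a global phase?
S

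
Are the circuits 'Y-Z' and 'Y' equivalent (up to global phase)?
No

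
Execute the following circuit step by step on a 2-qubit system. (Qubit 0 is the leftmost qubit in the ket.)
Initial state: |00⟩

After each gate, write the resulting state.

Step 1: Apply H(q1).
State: 1/√2|00⟩ + 1/√2|01⟩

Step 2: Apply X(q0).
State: 1/√2|10⟩ + 1/√2|11⟩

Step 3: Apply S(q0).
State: (1/√2)i|10⟩ + (1/√2)i|11⟩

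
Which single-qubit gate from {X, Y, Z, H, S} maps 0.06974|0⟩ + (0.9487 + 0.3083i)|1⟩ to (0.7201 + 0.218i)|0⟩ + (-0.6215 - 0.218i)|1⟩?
H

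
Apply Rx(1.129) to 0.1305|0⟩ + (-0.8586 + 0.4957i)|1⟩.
(0.3754 + 0.4593i)|0⟩ + (-0.7254 + 0.349i)|1⟩

Rx(1.129) = [[cos(θ/2), −i·sin(θ/2)], [−i·sin(θ/2), cos(θ/2)]]; θ = 1.129, cos(θ/2) ≈ 0.844856, sin(θ/2) ≈ 0.534993.
With a = amp(|0⟩) = 0.1305 and b = amp(|1⟩) = (-0.8586 + 0.4957i):
new amp(|0⟩) = (0.844856)·a + (-0.534993i)·b = (0.3754 + 0.4593i)
new amp(|1⟩) = (-0.534993i)·a + (0.844856)·b = (-0.7254 + 0.349i)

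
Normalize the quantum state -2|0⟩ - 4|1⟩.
-1/√5|0⟩ - 0.8944|1⟩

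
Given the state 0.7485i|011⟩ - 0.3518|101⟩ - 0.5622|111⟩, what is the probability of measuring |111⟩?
0.3161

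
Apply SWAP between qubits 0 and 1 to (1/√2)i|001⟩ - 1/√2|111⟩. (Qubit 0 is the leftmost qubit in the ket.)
(1/√2)i|001⟩ - 1/√2|111⟩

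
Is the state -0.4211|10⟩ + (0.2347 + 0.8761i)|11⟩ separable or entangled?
Separable

Writing the state as a|00⟩ + b|01⟩ + c|10⟩ + d|11⟩, it is a product state iff ad − bc = 0.
Here (a, b, c, d) = (0, 0, -0.4211, (0.2347 + 0.8761i)): ad − bc = (0)(0.2347 + 0.8761i) − (0)(-0.4211) = 0, so the state is separable.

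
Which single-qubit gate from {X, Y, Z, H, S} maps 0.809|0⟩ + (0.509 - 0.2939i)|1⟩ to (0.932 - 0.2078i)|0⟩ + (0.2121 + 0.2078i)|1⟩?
H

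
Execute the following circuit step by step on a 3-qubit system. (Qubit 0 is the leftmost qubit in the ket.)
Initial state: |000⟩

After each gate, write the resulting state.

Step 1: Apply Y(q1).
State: i|010⟩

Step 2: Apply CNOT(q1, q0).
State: i|110⟩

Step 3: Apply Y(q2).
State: -|111⟩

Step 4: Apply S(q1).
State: -i|111⟩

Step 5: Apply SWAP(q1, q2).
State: -i|111⟩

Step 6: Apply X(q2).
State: -i|110⟩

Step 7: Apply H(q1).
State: -(1/√2)i|100⟩ + (1/√2)i|110⟩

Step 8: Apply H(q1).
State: -i|110⟩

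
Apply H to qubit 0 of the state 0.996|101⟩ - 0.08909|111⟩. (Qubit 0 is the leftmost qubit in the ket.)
0.7043|001⟩ - 0.063|011⟩ - 0.7043|101⟩ + 0.063|111⟩

H on qubit 0 mixes each pair of kets that differ only in qubit 0: amplitudes (a, b) of (|…0…⟩, |…1…⟩) become ((a + b)/√2, (a − b)/√2). Kets absent from the input have amplitude 0.
(|001⟩, |101⟩): (a, b) = (0, 0.996) → (0.7043, -0.7043)
(|011⟩, |111⟩): (a, b) = (0, -0.08909) → (-0.063, 0.063)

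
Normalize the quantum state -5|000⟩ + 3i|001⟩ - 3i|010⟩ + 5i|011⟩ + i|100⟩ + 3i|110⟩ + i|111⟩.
-0.5625|000⟩ + 0.3375i|001⟩ - 0.3375i|010⟩ + 0.5625i|011⟩ + 0.1125i|100⟩ + 0.3375i|110⟩ + 0.1125i|111⟩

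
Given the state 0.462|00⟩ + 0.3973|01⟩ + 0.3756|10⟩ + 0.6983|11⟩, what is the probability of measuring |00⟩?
0.2134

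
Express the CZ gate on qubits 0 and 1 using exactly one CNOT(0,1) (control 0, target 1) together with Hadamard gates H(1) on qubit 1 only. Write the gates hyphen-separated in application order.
H(1)-CNOT(0,1)-H(1)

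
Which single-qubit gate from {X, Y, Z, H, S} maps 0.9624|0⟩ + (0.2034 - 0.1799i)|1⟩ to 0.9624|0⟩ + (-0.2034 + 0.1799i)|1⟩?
Z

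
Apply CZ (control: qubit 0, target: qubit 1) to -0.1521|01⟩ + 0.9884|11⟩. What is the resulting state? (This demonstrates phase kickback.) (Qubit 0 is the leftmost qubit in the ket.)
-0.1521|01⟩ - 0.9884|11⟩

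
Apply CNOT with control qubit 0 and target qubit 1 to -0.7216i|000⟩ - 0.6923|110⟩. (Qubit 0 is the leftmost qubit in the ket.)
-0.7216i|000⟩ - 0.6923|100⟩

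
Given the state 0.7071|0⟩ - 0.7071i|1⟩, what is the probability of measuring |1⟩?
0.5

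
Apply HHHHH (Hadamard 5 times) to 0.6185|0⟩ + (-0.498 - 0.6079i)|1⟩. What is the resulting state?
(0.08521 - 0.4299i)|0⟩ + (0.7895 + 0.4299i)|1⟩

H² = I, so H^5 = H: a single Hadamard. With (a, b) = (0.6185, (-0.498 - 0.6079i)), H gives ((a + b)/√2, (a − b)/√2) = ((0.08521 - 0.4299i), (0.7895 + 0.4299i)).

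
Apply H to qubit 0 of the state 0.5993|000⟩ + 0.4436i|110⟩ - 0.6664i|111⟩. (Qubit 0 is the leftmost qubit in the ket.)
0.4238|000⟩ + 0.3137i|010⟩ - 0.4712i|011⟩ + 0.4238|100⟩ - 0.3137i|110⟩ + 0.4712i|111⟩

H on qubit 0 mixes each pair of kets that differ only in qubit 0: amplitudes (a, b) of (|…0…⟩, |…1…⟩) become ((a + b)/√2, (a − b)/√2). Kets absent from the input have amplitude 0.
(|000⟩, |100⟩): (a, b) = (0.5993, 0) → (0.4238, 0.4238)
(|010⟩, |110⟩): (a, b) = (0, 0.4436i) → (0.3137i, -0.3137i)
(|011⟩, |111⟩): (a, b) = (0, -0.6664i) → (-0.4712i, 0.4712i)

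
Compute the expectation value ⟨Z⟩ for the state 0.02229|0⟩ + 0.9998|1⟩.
-0.9991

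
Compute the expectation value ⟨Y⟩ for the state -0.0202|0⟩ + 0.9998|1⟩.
0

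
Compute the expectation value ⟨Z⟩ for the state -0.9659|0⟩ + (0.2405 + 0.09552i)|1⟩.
0.866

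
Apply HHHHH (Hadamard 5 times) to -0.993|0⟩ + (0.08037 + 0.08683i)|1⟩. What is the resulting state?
(-0.6453 + 0.0614i)|0⟩ + (-0.759 - 0.0614i)|1⟩

H² = I, so H^5 = H: a single Hadamard. With (a, b) = (-0.993, (0.08037 + 0.08683i)), H gives ((a + b)/√2, (a − b)/√2) = ((-0.6453 + 0.0614i), (-0.759 - 0.0614i)).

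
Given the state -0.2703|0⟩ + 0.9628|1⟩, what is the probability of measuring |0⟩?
0.07306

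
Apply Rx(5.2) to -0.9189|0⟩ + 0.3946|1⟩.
(0.7874 - 0.2034i)|0⟩ + (-0.3381 + 0.4737i)|1⟩

Rx(5.2) = [[cos(θ/2), −i·sin(θ/2)], [−i·sin(θ/2), cos(θ/2)]]; θ = 5.2, cos(θ/2) ≈ -0.856889, sin(θ/2) ≈ 0.515501.
With a = amp(|0⟩) = -0.9189 and b = amp(|1⟩) = 0.3946:
new amp(|0⟩) = (-0.856889)·a + (-0.515501i)·b = (0.7874 - 0.2034i)
new amp(|1⟩) = (-0.515501i)·a + (-0.856889)·b = (-0.3381 + 0.4737i)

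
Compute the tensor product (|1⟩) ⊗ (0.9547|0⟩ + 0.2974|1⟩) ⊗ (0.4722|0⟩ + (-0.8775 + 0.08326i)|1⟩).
0.4508|100⟩ + (-0.8377 + 0.07949i)|101⟩ + 0.1404|110⟩ + (-0.261 + 0.02476i)|111⟩

amp(|b₁b₂…⟩) = product of the factor amplitudes for bits b₁, b₂, …; only kets whose every factor amplitude is nonzero survive.
|100⟩: (1)(0.9547)(0.4722) = 0.4508
|101⟩: (1)(0.9547)(-0.8775 + 0.08326i) = (-0.8377 + 0.07949i)
|110⟩: (1)(0.2974)(0.4722) = 0.1404
|111⟩: (1)(0.2974)(-0.8775 + 0.08326i) = (-0.261 + 0.02476i)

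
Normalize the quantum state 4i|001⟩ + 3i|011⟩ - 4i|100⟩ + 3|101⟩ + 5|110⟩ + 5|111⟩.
0.4i|001⟩ + 0.3i|011⟩ - 0.4i|100⟩ + 0.3|101⟩ + 1/2|110⟩ + 1/2|111⟩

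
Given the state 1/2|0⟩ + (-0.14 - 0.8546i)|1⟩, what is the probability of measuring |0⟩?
1/4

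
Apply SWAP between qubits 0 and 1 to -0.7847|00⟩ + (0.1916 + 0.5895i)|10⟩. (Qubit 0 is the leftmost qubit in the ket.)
-0.7847|00⟩ + (0.1916 + 0.5895i)|01⟩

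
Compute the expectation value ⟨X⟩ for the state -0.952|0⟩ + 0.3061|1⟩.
-0.5828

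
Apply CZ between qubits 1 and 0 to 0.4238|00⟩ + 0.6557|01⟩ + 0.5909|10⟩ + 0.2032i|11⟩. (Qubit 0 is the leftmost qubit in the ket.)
0.4238|00⟩ + 0.6557|01⟩ + 0.5909|10⟩ - 0.2032i|11⟩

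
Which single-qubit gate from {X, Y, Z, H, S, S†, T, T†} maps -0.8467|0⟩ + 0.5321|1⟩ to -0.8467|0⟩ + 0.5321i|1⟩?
S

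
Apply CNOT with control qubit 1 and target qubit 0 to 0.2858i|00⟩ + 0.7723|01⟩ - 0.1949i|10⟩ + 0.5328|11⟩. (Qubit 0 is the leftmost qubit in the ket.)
0.2858i|00⟩ + 0.5328|01⟩ - 0.1949i|10⟩ + 0.7723|11⟩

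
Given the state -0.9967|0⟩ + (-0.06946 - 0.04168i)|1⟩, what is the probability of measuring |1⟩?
0.006562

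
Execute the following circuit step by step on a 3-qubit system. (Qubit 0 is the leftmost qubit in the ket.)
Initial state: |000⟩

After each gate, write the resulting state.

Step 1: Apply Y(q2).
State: i|001⟩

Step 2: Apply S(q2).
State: -|001⟩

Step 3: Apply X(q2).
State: -|000⟩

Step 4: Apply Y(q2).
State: -i|001⟩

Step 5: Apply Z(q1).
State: -i|001⟩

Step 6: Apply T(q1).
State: -i|001⟩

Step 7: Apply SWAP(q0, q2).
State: -i|100⟩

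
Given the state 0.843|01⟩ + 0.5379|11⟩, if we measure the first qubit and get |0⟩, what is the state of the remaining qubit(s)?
|1⟩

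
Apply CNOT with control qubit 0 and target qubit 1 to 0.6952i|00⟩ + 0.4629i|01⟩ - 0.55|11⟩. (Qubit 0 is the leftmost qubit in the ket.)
0.6952i|00⟩ + 0.4629i|01⟩ - 0.55|10⟩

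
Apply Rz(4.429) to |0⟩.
(-0.6002 - 0.7999i)|0⟩

Rz(4.429) = [[e^(−iθ/2), 0], [0, e^(iθ/2)]] with e^(±iθ/2) = cos(θ/2) ± i·sin(θ/2); θ = 4.429, cos(θ/2) ≈ -0.600162, sin(θ/2) ≈ 0.799878.
With a = amp(|0⟩) = 1 and b = amp(|1⟩) = 0:
new amp(|0⟩) = (-0.600162 - 0.799878i)·a = (-0.6002 - 0.7999i)
new amp(|1⟩) = (-0.600162 + 0.799878i)·b = 0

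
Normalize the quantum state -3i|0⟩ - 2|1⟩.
-0.8321i|0⟩ - 0.5547|1⟩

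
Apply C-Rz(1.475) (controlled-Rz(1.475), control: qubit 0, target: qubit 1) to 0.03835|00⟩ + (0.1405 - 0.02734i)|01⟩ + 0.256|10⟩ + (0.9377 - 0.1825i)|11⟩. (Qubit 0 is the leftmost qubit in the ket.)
0.03835|00⟩ + (0.1405 - 0.02734i)|01⟩ + (0.1895 - 0.1721i)|10⟩ + (0.8168 + 0.4955i)|11⟩

C-Rz(1.475) leaves the control-|0⟩ kets |00⟩, |01⟩ unchanged and applies Rz(1.475) to qubit 1 on the control-|1⟩ pair (|10⟩, |11⟩).
Rz(1.475) = [[e^(−iθ/2), 0], [0, e^(iθ/2)]] with e^(±iθ/2) = cos(θ/2) ± i·sin(θ/2); θ = 1.475, cos(θ/2) ≈ 0.740152, sin(θ/2) ≈ 0.67244.
With a = amp(|10⟩) = 0.256 and b = amp(|11⟩) = (0.9377 - 0.1825i):
new amp(|10⟩) = (0.740152 - 0.67244i)·a = (0.1895 - 0.1721i)
new amp(|11⟩) = (0.740152 + 0.67244i)·b = (0.8168 + 0.4955i)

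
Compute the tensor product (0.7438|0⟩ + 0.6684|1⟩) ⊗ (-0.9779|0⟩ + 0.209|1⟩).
-0.7274|00⟩ + 0.1555|01⟩ - 0.6536|10⟩ + 0.1397|11⟩

amp(|b₁b₂…⟩) = product of the factor amplitudes for bits b₁, b₂, …; only kets whose every factor amplitude is nonzero survive.
|00⟩: (0.7438)(-0.9779) = -0.7274
|01⟩: (0.7438)(0.209) = 0.1555
|10⟩: (0.6684)(-0.9779) = -0.6536
|11⟩: (0.6684)(0.209) = 0.1397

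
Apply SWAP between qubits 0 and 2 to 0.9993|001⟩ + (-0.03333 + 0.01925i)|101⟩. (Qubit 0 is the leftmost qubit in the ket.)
0.9993|100⟩ + (-0.03333 + 0.01925i)|101⟩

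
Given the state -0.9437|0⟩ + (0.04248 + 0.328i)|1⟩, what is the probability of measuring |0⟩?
0.8906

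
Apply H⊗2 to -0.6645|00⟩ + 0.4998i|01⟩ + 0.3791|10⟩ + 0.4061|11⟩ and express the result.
(0.06035 + 0.2499i)|00⟩ + (-0.3458 - 0.2499i)|01⟩ + (-0.7249 + 0.2499i)|10⟩ + (-0.3188 - 0.2499i)|11⟩

H⊗2 gives amp(|y⟩) = (1/2) Σ_x (−1)^(x·y) amp(|x⟩), where x·y is the number of positions in which both x and y have a 1.
|00⟩: (-0.6645 + 0.4998i + 0.3791 + 0.4061)/2 = (0.06035 + 0.2499i)
|01⟩: (-0.6645 - 0.4998i + 0.3791 - 0.4061)/2 = (-0.3458 - 0.2499i)
|10⟩: (-0.6645 + 0.4998i - 0.3791 - 0.4061)/2 = (-0.7249 + 0.2499i)
|11⟩: (-0.6645 - 0.4998i - 0.3791 + 0.4061)/2 = (-0.3188 - 0.2499i)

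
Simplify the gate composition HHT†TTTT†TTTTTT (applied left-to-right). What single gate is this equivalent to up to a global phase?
T†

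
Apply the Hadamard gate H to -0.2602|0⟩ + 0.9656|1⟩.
0.4988|0⟩ - 0.8668|1⟩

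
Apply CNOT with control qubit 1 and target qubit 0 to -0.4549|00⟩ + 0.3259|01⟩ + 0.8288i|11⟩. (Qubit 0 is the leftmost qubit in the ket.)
-0.4549|00⟩ + 0.8288i|01⟩ + 0.3259|11⟩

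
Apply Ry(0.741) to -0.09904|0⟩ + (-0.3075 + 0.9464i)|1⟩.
(0.01902 - 0.3427i)|0⟩ + (-0.3225 + 0.8822i)|1⟩

Ry(0.741) = [[cos(θ/2), −sin(θ/2)], [sin(θ/2), cos(θ/2)]]; θ = 0.741, cos(θ/2) ≈ 0.932146, sin(θ/2) ≈ 0.362082.
With a = amp(|0⟩) = -0.09904 and b = amp(|1⟩) = (-0.3075 + 0.9464i):
new amp(|0⟩) = (0.932146)·a + (-0.362082)·b = (0.01902 - 0.3427i)
new amp(|1⟩) = (0.362082)·a + (0.932146)·b = (-0.3225 + 0.8822i)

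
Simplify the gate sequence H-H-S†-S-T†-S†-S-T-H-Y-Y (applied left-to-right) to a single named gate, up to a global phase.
H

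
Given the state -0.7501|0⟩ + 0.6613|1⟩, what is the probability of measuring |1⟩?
0.4373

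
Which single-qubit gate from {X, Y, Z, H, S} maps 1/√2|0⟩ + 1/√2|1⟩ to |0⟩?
H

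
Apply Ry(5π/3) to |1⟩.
-1/2|0⟩ - 0.866|1⟩

Ry(5π/3) = [[cos(θ/2), −sin(θ/2)], [sin(θ/2), cos(θ/2)]]; θ = 5π/3, cos(θ/2) ≈ -0.866025, sin(θ/2) ≈ 0.5.
With a = amp(|0⟩) = 0 and b = amp(|1⟩) = 1:
new amp(|0⟩) = (-0.866025)·a + (-0.5)·b = -1/2
new amp(|1⟩) = (0.5)·a + (-0.866025)·b = -0.866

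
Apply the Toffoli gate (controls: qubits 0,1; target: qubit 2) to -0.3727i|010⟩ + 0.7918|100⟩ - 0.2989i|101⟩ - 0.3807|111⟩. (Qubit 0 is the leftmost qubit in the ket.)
-0.3727i|010⟩ + 0.7918|100⟩ - 0.2989i|101⟩ - 0.3807|110⟩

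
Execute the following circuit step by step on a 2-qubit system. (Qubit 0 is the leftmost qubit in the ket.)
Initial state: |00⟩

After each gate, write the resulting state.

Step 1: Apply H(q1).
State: 1/√2|00⟩ + 1/√2|01⟩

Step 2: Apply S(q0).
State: 1/√2|00⟩ + 1/√2|01⟩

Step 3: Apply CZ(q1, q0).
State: 1/√2|00⟩ + 1/√2|01⟩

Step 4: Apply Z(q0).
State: 1/√2|00⟩ + 1/√2|01⟩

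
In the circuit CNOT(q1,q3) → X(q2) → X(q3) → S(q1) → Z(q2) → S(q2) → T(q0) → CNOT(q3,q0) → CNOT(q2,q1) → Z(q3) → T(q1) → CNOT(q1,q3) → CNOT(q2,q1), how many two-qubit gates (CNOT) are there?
5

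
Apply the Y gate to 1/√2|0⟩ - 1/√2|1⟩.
(1/√2)i|0⟩ + (1/√2)i|1⟩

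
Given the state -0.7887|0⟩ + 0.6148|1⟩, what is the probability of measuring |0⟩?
0.622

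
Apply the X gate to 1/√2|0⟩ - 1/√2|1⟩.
-1/√2|0⟩ + 1/√2|1⟩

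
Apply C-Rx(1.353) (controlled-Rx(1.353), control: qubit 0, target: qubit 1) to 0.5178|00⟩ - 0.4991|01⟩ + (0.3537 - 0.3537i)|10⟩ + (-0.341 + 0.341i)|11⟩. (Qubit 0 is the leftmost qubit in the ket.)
0.5178|00⟩ - 0.4991|01⟩ + (0.4893 - 0.06232i)|10⟩ + (-0.4873 + 0.04446i)|11⟩

C-Rx(1.353) leaves the control-|0⟩ kets |00⟩, |01⟩ unchanged and applies Rx(1.353) to qubit 1 on the control-|1⟩ pair (|10⟩, |11⟩).
Rx(1.353) = [[cos(θ/2), −i·sin(θ/2)], [−i·sin(θ/2), cos(θ/2)]]; θ = 1.353, cos(θ/2) ≈ 0.779769, sin(θ/2) ≈ 0.626068.
With a = amp(|10⟩) = (0.3537 - 0.3537i) and b = amp(|11⟩) = (-0.341 + 0.341i):
new amp(|10⟩) = (0.779769)·a + (-0.626068i)·b = (0.4893 - 0.06232i)
new amp(|11⟩) = (-0.626068i)·a + (0.779769)·b = (-0.4873 + 0.04446i)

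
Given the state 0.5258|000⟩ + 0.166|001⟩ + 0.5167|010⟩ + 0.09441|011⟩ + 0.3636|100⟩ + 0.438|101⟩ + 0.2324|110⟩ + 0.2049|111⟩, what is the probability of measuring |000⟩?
0.2765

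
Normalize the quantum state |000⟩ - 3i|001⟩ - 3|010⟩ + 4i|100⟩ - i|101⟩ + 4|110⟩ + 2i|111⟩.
0.1336|000⟩ - 0.4009i|001⟩ - 0.4009|010⟩ + 0.5345i|100⟩ - 0.1336i|101⟩ + 0.5345|110⟩ + 0.2673i|111⟩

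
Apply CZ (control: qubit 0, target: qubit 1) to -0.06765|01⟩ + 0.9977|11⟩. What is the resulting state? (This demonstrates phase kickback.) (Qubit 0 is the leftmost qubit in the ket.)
-0.06765|01⟩ - 0.9977|11⟩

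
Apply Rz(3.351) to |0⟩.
(-0.1045 - 0.9945i)|0⟩

Rz(3.351) = [[e^(−iθ/2), 0], [0, e^(iθ/2)]] with e^(±iθ/2) = cos(θ/2) ± i·sin(θ/2); θ = 3.351, cos(θ/2) ≈ -0.104512, sin(θ/2) ≈ 0.994524.
With a = amp(|0⟩) = 1 and b = amp(|1⟩) = 0:
new amp(|0⟩) = (-0.104512 - 0.994524i)·a = (-0.1045 - 0.9945i)
new amp(|1⟩) = (-0.104512 + 0.994524i)·b = 0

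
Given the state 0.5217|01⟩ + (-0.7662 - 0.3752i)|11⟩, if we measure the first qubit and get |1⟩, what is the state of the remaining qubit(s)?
(-0.8981 - 0.4398i)|1⟩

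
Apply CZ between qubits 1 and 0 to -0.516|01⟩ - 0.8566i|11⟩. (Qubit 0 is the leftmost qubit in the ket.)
-0.516|01⟩ + 0.8566i|11⟩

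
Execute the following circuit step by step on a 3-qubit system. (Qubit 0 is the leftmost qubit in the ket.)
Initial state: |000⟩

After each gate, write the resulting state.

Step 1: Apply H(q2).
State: 1/√2|000⟩ + 1/√2|001⟩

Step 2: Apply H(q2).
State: |000⟩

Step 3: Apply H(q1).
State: 1/√2|000⟩ + 1/√2|010⟩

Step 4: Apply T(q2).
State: 1/√2|000⟩ + 1/√2|010⟩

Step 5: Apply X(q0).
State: 1/√2|100⟩ + 1/√2|110⟩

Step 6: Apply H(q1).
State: |100⟩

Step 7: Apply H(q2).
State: 1/√2|100⟩ + 1/√2|101⟩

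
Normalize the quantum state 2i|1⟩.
i|1⟩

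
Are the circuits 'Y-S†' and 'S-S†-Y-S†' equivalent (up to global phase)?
Yes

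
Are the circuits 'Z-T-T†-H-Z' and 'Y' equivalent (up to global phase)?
No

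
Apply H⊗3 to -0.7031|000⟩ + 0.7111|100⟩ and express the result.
0.002828|000⟩ + 0.002828|001⟩ + 0.002828|010⟩ + 0.002828|011⟩ - 0.5|100⟩ - 0.5|101⟩ - 0.5|110⟩ - 0.5|111⟩

H⊗3 gives amp(|y⟩) = (1/2√2) Σ_x (−1)^(x·y) amp(|x⟩), where x·y is the number of positions in which both x and y have a 1.
|000⟩: (-0.7031 + 0.7111)/(2√2) = 0.002828
|001⟩: (-0.7031 + 0.7111)/(2√2) = 0.002828
|010⟩: (-0.7031 + 0.7111)/(2√2) = 0.002828
|011⟩: (-0.7031 + 0.7111)/(2√2) = 0.002828
|100⟩: (-0.7031 - 0.7111)/(2√2) = -0.5
|101⟩: (-0.7031 - 0.7111)/(2√2) = -0.5
|110⟩: (-0.7031 - 0.7111)/(2√2) = -0.5
|111⟩: (-0.7031 - 0.7111)/(2√2) = -0.5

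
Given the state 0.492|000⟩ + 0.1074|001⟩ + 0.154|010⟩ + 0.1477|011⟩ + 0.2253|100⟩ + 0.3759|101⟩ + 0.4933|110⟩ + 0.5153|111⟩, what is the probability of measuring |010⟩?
0.02372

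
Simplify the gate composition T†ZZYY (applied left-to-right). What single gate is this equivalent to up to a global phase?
T†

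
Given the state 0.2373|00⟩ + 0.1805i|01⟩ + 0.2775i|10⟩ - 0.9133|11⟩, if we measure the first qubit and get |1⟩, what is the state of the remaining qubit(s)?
0.2907i|0⟩ - 0.9568|1⟩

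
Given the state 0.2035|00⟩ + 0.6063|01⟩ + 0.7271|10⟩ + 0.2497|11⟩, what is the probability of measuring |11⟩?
0.06235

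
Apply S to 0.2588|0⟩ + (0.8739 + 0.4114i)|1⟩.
0.2588|0⟩ + (-0.4114 + 0.8739i)|1⟩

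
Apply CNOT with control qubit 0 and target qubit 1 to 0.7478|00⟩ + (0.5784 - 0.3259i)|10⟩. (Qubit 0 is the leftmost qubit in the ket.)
0.7478|00⟩ + (0.5784 - 0.3259i)|11⟩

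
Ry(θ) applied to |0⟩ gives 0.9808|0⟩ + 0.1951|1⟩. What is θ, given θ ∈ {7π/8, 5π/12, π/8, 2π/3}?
π/8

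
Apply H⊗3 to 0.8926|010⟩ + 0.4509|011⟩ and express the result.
0.475|000⟩ + 0.1562|001⟩ - 0.475|010⟩ - 0.1562|011⟩ + 0.475|100⟩ + 0.1562|101⟩ - 0.475|110⟩ - 0.1562|111⟩

H⊗3 gives amp(|y⟩) = (1/2√2) Σ_x (−1)^(x·y) amp(|x⟩), where x·y is the number of positions in which both x and y have a 1.
|000⟩: (0.8926 + 0.4509)/(2√2) = 0.475
|001⟩: (0.8926 - 0.4509)/(2√2) = 0.1562
|010⟩: (-0.8926 - 0.4509)/(2√2) = -0.475
|011⟩: (-0.8926 + 0.4509)/(2√2) = -0.1562
|100⟩: (0.8926 + 0.4509)/(2√2) = 0.475
|101⟩: (0.8926 - 0.4509)/(2√2) = 0.1562
|110⟩: (-0.8926 - 0.4509)/(2√2) = -0.475
|111⟩: (-0.8926 + 0.4509)/(2√2) = -0.1562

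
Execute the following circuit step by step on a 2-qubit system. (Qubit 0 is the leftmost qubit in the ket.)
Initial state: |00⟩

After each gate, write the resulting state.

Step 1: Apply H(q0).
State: 1/√2|00⟩ + 1/√2|10⟩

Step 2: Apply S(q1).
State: 1/√2|00⟩ + 1/√2|10⟩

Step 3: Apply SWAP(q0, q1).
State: 1/√2|00⟩ + 1/√2|01⟩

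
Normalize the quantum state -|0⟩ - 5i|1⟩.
-0.1961|0⟩ - 0.9806i|1⟩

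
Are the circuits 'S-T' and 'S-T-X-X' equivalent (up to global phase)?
Yes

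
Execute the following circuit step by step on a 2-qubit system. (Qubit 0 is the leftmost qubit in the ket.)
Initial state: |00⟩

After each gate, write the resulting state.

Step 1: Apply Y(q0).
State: i|10⟩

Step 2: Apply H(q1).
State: (1/√2)i|10⟩ + (1/√2)i|11⟩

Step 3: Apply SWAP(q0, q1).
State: (1/√2)i|01⟩ + (1/√2)i|11⟩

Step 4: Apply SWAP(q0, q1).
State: (1/√2)i|10⟩ + (1/√2)i|11⟩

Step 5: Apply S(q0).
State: -1/√2|10⟩ - 1/√2|11⟩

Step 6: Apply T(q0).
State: (-1/2 - (1/2)i)|10⟩ + (-1/2 - (1/2)i)|11⟩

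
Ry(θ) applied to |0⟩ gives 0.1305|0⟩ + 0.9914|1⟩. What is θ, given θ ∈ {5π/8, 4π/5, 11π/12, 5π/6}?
11π/12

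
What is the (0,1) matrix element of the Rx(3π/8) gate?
-0.5556i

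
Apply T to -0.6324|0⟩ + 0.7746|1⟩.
-0.6324|0⟩ + (0.5477 + 0.5477i)|1⟩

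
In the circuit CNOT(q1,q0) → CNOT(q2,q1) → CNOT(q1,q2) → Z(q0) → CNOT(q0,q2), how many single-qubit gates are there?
1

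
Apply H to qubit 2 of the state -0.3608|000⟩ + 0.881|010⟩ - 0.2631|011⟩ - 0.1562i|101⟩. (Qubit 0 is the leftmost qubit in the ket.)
-0.2551|000⟩ - 0.2551|001⟩ + 0.4369|010⟩ + 0.809|011⟩ - 0.1105i|100⟩ + 0.1105i|101⟩

H on qubit 2 mixes each pair of kets that differ only in qubit 2: amplitudes (a, b) of (|…0…⟩, |…1…⟩) become ((a + b)/√2, (a − b)/√2). Kets absent from the input have amplitude 0.
(|000⟩, |001⟩): (a, b) = (-0.3608, 0) → (-0.2551, -0.2551)
(|010⟩, |011⟩): (a, b) = (0.881, -0.2631) → (0.4369, 0.809)
(|100⟩, |101⟩): (a, b) = (0, -0.1562i) → (-0.1105i, 0.1105i)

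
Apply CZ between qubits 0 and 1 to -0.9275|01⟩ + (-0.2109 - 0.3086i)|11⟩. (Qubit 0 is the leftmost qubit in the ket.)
-0.9275|01⟩ + (0.2109 + 0.3086i)|11⟩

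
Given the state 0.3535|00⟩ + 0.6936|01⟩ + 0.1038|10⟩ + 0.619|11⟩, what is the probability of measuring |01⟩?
0.4811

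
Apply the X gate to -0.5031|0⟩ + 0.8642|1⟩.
0.8642|0⟩ - 0.5031|1⟩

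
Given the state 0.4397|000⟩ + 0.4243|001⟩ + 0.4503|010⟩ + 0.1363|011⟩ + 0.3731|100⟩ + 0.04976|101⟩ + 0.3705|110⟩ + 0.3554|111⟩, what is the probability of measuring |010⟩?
0.2028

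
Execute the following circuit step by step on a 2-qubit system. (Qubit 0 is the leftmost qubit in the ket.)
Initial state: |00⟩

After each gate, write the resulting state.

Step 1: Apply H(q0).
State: 1/√2|00⟩ + 1/√2|10⟩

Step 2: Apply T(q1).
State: 1/√2|00⟩ + 1/√2|10⟩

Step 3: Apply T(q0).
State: 1/√2|00⟩ + (1/2 + (1/2)i)|10⟩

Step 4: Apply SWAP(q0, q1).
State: 1/√2|00⟩ + (1/2 + (1/2)i)|01⟩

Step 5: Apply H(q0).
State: 1/2|00⟩ + (1/√8 + (1/√8)i)|01⟩ + 1/2|10⟩ + (1/√8 + (1/√8)i)|11⟩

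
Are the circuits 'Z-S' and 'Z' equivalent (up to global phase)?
No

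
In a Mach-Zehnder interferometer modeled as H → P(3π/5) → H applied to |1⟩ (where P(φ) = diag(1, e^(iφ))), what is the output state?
(0.6545 - 0.4755i)|0⟩ + (0.3455 + 0.4755i)|1⟩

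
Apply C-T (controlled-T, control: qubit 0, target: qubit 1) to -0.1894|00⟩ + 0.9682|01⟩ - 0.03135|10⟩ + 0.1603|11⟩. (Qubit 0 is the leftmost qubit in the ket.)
-0.1894|00⟩ + 0.9682|01⟩ - 0.03135|10⟩ + (0.1133 + 0.1133i)|11⟩

C-T leaves the control-|0⟩ kets |00⟩, |01⟩ unchanged and applies T to qubit 1 on the control-|1⟩ pair (|10⟩, |11⟩).
T = [[1, 0], [0, (1/√2 + (1/√2)i)]].
With a = amp(|10⟩) = -0.03135 and b = amp(|11⟩) = 0.1603:
new amp(|10⟩) = (1)·a = -0.03135
new amp(|11⟩) = (1/√2 + (1/√2)i)·b = (0.1133 + 0.1133i)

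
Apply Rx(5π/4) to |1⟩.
-0.9239i|0⟩ - 0.3827|1⟩

Rx(5π/4) = [[cos(θ/2), −i·sin(θ/2)], [−i·sin(θ/2), cos(θ/2)]]; θ = 5π/4, cos(θ/2) ≈ -0.382683, sin(θ/2) ≈ 0.92388.
With a = amp(|0⟩) = 0 and b = amp(|1⟩) = 1:
new amp(|0⟩) = (-0.382683)·a + (-0.92388i)·b = -0.9239i
new amp(|1⟩) = (-0.92388i)·a + (-0.382683)·b = -0.3827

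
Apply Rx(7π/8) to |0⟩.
0.1951|0⟩ - 0.9808i|1⟩

Rx(7π/8) = [[cos(θ/2), −i·sin(θ/2)], [−i·sin(θ/2), cos(θ/2)]]; θ = 7π/8, cos(θ/2) ≈ 0.19509, sin(θ/2) ≈ 0.980785.
With a = amp(|0⟩) = 1 and b = amp(|1⟩) = 0:
new amp(|0⟩) = (0.19509)·a + (-0.980785i)·b = 0.1951
new amp(|1⟩) = (-0.980785i)·a + (0.19509)·b = -0.9808i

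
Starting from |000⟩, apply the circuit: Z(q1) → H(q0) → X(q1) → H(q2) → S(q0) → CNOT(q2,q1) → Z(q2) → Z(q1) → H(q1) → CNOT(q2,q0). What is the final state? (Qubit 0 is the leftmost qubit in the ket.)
-1/√8|000⟩ - (1/√8)i|001⟩ + 1/√8|010⟩ - (1/√8)i|011⟩ - (1/√8)i|100⟩ - 1/√8|101⟩ + (1/√8)i|110⟩ - 1/√8|111⟩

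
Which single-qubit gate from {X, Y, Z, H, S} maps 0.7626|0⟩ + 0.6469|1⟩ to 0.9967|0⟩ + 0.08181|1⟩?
H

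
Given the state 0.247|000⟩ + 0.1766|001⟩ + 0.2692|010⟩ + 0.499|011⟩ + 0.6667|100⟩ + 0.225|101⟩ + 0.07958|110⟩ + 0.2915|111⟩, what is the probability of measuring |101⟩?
0.05063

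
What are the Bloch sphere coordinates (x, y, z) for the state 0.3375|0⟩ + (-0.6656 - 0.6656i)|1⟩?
(-0.4493, -0.4493, -0.7721)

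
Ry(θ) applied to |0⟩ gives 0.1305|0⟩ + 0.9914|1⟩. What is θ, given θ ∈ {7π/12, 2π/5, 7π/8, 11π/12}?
11π/12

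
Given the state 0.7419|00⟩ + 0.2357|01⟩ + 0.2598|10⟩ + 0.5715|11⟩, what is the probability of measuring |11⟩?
0.3266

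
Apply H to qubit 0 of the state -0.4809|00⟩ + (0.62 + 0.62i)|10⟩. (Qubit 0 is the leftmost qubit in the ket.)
(0.09836 + 0.4384i)|00⟩ + (-0.7785 - 0.4384i)|10⟩

H on qubit 0 mixes each pair of kets that differ only in qubit 0: amplitudes (a, b) of (|…0…⟩, |…1…⟩) become ((a + b)/√2, (a − b)/√2). Kets absent from the input have amplitude 0.
(|00⟩, |10⟩): (a, b) = (-0.4809, (0.62 + 0.62i)) → ((0.09836 + 0.4384i), (-0.7785 - 0.4384i))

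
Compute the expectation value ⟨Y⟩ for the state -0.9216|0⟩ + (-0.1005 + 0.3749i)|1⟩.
-0.691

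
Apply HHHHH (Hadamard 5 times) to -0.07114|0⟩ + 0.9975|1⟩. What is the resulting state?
0.655|0⟩ - 0.7556|1⟩

H² = I, so H^5 = H: a single Hadamard. With (a, b) = (-0.07114, 0.9975), H gives ((a + b)/√2, (a − b)/√2) = (0.655, -0.7556).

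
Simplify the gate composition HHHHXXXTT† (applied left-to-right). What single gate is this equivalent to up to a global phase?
X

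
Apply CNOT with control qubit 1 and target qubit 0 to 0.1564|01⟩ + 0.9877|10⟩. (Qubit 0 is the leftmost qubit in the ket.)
0.9877|10⟩ + 0.1564|11⟩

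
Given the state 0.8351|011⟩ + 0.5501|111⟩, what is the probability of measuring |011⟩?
0.6974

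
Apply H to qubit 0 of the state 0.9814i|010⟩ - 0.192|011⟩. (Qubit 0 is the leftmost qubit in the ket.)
0.694i|010⟩ - 0.1358|011⟩ + 0.694i|110⟩ - 0.1358|111⟩

H on qubit 0 mixes each pair of kets that differ only in qubit 0: amplitudes (a, b) of (|…0…⟩, |…1…⟩) become ((a + b)/√2, (a − b)/√2). Kets absent from the input have amplitude 0.
(|010⟩, |110⟩): (a, b) = (0.9814i, 0) → (0.694i, 0.694i)
(|011⟩, |111⟩): (a, b) = (-0.192, 0) → (-0.1358, -0.1358)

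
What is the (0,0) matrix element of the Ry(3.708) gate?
-0.2794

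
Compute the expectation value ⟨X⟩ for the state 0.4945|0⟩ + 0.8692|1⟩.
0.8596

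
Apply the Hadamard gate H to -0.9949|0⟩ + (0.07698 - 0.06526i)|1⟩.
(-0.6491 - 0.04615i)|0⟩ + (-0.7579 + 0.04615i)|1⟩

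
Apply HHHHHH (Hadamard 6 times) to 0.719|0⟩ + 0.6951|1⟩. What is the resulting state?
0.719|0⟩ + 0.6951|1⟩

H² = I, so an even number of Hadamards cancels: H^6 = I and the state is unchanged.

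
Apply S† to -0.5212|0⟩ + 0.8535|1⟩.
-0.5212|0⟩ - 0.8535i|1⟩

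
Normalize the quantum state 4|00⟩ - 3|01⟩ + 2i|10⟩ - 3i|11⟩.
0.6489|00⟩ - 0.4867|01⟩ + 0.3244i|10⟩ - 0.4867i|11⟩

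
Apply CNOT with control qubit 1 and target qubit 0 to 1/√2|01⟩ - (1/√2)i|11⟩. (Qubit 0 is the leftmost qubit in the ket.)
-(1/√2)i|01⟩ + 1/√2|11⟩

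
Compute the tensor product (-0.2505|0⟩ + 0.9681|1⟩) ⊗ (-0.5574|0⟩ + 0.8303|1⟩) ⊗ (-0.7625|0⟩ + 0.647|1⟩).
-0.1065|000⟩ + 0.09034|001⟩ + 0.1586|010⟩ - 0.1346|011⟩ + 0.4115|100⟩ - 0.3491|101⟩ - 0.6129|110⟩ + 0.5201|111⟩

amp(|b₁b₂…⟩) = product of the factor amplitudes for bits b₁, b₂, …; only kets whose every factor amplitude is nonzero survive.
|000⟩: (-0.2505)(-0.5574)(-0.7625) = -0.1065
|001⟩: (-0.2505)(-0.5574)(0.647) = 0.09034
|010⟩: (-0.2505)(0.8303)(-0.7625) = 0.1586
|011⟩: (-0.2505)(0.8303)(0.647) = -0.1346
|100⟩: (0.9681)(-0.5574)(-0.7625) = 0.4115
|101⟩: (0.9681)(-0.5574)(0.647) = -0.3491
|110⟩: (0.9681)(0.8303)(-0.7625) = -0.6129
|111⟩: (0.9681)(0.8303)(0.647) = 0.5201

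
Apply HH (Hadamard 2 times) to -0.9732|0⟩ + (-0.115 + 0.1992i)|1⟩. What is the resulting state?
-0.9732|0⟩ + (-0.115 + 0.1992i)|1⟩

H² = I, so an even number of Hadamards cancels: H^2 = I and the state is unchanged.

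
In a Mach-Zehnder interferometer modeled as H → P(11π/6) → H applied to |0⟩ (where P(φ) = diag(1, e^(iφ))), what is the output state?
(0.933 - 0.25i)|0⟩ + (0.06699 + 0.25i)|1⟩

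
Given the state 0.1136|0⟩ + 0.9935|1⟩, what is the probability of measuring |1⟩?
0.987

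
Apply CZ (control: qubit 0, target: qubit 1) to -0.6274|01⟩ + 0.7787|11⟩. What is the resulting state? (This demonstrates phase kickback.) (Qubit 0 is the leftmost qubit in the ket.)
-0.6274|01⟩ - 0.7787|11⟩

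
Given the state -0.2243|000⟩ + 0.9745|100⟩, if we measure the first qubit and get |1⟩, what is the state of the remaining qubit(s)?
|00⟩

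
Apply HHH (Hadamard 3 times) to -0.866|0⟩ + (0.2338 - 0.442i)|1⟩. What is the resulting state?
(-0.447 - 0.3125i)|0⟩ + (-0.7777 + 0.3125i)|1⟩

H² = I, so H^3 = H: a single Hadamard. With (a, b) = (-0.866, (0.2338 - 0.442i)), H gives ((a + b)/√2, (a − b)/√2) = ((-0.447 - 0.3125i), (-0.7777 + 0.3125i)).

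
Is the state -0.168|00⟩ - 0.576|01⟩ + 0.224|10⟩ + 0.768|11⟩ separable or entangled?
Separable

Writing the state as a|00⟩ + b|01⟩ + c|10⟩ + d|11⟩, it is a product state iff ad − bc = 0.
Here (a, b, c, d) = (-0.168, -0.576, 0.224, 0.768): ad − bc = (-0.168)(0.768) − (-0.576)(0.224) = 0, so the state is separable.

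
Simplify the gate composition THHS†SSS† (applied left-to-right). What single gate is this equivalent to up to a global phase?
T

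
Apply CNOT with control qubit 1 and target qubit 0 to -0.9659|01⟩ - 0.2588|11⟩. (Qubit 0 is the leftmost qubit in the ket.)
-0.2588|01⟩ - 0.9659|11⟩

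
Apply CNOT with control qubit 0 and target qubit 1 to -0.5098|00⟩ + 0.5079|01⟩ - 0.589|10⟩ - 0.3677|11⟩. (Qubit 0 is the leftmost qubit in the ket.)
-0.5098|00⟩ + 0.5079|01⟩ - 0.3677|10⟩ - 0.589|11⟩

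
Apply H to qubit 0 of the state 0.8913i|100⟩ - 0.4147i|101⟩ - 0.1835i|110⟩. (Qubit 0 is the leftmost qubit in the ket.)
0.6302i|000⟩ - 0.2932i|001⟩ - 0.1298i|010⟩ - 0.6302i|100⟩ + 0.2932i|101⟩ + 0.1298i|110⟩

H on qubit 0 mixes each pair of kets that differ only in qubit 0: amplitudes (a, b) of (|…0…⟩, |…1…⟩) become ((a + b)/√2, (a − b)/√2). Kets absent from the input have amplitude 0.
(|000⟩, |100⟩): (a, b) = (0, 0.8913i) → (0.6302i, -0.6302i)
(|001⟩, |101⟩): (a, b) = (0, -0.4147i) → (-0.2932i, 0.2932i)
(|010⟩, |110⟩): (a, b) = (0, -0.1835i) → (-0.1298i, 0.1298i)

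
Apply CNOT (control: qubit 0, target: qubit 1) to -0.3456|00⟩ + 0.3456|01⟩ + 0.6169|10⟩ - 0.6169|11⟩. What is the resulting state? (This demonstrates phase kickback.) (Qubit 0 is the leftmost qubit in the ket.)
-0.3456|00⟩ + 0.3456|01⟩ - 0.6169|10⟩ + 0.6169|11⟩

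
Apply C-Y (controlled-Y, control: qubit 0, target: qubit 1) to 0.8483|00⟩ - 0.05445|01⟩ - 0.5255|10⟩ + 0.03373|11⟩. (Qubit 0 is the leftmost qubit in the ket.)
0.8483|00⟩ - 0.05445|01⟩ - 0.03373i|10⟩ - 0.5255i|11⟩

C-Y leaves the control-|0⟩ kets |00⟩, |01⟩ unchanged and applies Y to qubit 1 on the control-|1⟩ pair (|10⟩, |11⟩).
Y = [[0, -i], [i, 0]].
With a = amp(|10⟩) = -0.5255 and b = amp(|11⟩) = 0.03373:
new amp(|10⟩) = (-i)·b = -0.03373i
new amp(|11⟩) = (i)·a = -0.5255i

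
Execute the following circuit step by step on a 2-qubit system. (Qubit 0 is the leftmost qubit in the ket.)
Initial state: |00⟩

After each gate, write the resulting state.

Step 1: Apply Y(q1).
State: i|01⟩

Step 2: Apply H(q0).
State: (1/√2)i|01⟩ + (1/√2)i|11⟩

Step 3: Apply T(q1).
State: (-1/2 + (1/2)i)|01⟩ + (-1/2 + (1/2)i)|11⟩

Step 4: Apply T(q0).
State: (-1/2 + (1/2)i)|01⟩ - 1/√2|11⟩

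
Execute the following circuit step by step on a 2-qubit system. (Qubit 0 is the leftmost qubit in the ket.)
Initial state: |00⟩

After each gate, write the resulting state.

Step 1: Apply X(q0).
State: |10⟩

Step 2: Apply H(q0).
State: 1/√2|00⟩ - 1/√2|10⟩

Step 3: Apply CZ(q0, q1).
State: 1/√2|00⟩ - 1/√2|10⟩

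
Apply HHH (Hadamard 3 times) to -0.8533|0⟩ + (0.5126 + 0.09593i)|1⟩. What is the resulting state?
(-0.2409 + 0.06783i)|0⟩ + (-0.9658 - 0.06783i)|1⟩

H² = I, so H^3 = H: a single Hadamard. With (a, b) = (-0.8533, (0.5126 + 0.09593i)), H gives ((a + b)/√2, (a − b)/√2) = ((-0.2409 + 0.06783i), (-0.9658 - 0.06783i)).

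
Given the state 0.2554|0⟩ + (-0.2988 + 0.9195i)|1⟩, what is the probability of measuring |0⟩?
0.06523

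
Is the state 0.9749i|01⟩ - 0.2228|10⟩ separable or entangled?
Entangled

Writing the state as a|00⟩ + b|01⟩ + c|10⟩ + d|11⟩, it is a product state iff ad − bc = 0.
Here (a, b, c, d) = (0, 0.9749i, -0.2228, 0): ad − bc = (0)(0) − (0.9749i)(-0.2228) = 0.2172i ≠ 0, so the state is entangled.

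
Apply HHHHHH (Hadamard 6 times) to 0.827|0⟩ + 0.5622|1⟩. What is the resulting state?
0.827|0⟩ + 0.5622|1⟩

H² = I, so an even number of Hadamards cancels: H^6 = I and the state is unchanged.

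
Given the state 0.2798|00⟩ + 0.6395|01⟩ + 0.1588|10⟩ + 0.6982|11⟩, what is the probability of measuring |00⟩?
0.07829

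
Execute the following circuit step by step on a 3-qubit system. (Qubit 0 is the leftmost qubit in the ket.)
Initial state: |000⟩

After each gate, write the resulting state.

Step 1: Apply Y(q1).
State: i|010⟩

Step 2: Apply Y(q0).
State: -|110⟩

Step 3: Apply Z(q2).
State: -|110⟩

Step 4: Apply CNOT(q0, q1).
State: -|100⟩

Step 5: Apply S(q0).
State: -i|100⟩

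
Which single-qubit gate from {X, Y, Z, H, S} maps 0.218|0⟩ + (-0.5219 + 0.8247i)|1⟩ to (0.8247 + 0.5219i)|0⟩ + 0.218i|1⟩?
Y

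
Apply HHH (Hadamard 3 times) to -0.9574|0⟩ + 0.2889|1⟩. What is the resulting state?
-0.4727|0⟩ - 0.8813|1⟩

H² = I, so H^3 = H: a single Hadamard. With (a, b) = (-0.9574, 0.2889), H gives ((a + b)/√2, (a − b)/√2) = (-0.4727, -0.8813).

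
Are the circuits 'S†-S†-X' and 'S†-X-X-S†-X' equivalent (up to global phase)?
Yes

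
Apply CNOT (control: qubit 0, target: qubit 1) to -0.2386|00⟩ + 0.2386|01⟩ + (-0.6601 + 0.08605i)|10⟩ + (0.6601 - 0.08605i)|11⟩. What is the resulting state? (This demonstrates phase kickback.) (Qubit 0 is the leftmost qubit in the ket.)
-0.2386|00⟩ + 0.2386|01⟩ + (0.6601 - 0.08605i)|10⟩ + (-0.6601 + 0.08605i)|11⟩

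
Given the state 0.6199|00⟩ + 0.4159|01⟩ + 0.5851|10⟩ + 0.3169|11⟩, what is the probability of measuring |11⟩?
0.1004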